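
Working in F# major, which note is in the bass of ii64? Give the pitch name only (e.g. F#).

D#

ii in F# major has root G#; the chord is G#-B-D#.
The figure 64 means second inversion — the fifth is in the bass.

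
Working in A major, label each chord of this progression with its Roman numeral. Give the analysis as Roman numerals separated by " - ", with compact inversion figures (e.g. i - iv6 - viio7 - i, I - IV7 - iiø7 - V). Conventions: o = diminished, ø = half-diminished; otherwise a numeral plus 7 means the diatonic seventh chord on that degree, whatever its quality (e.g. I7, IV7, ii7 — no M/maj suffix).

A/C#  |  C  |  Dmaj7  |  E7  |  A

I6 - bIII - IV7 - V7 - I

A/C#: major triad on A = scale degree 1 → I6.
C is non-diatonic — bIII, a mixture chord from A minor.
Dmaj7: root D is the subdominant; major seventh chord there is IV7.
E7: root E is the dominant; dominant seventh chord there is V7.
A: root A is the tonic; major triad there is I.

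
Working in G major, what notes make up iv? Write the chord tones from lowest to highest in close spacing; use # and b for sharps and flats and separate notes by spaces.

C Eb G

iv is the minor subdominant, borrowed from the parallel minor. In G major that root is C.
So the chord is C-Eb-G.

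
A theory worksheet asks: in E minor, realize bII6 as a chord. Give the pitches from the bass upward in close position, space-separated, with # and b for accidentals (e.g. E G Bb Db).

A C F

bII6 is the Neapolitan sixth — a major triad on the lowered second degree, here in its customary first inversion. In E minor that root is F.
So the chord is F-A-C, a major triad.
The figured bass 6 indicates first inversion, placing the third (A) in the bass: A-C-F.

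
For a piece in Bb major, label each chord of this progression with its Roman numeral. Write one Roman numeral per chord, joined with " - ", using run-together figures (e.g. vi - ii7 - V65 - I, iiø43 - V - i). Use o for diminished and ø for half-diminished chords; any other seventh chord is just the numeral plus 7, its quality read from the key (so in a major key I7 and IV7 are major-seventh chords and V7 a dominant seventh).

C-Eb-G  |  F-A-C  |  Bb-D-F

ii - V - I

C-Eb-G: minor triad on C = scale degree 2 → ii.
F-A-C has root F, degree 5 in Bb major, so V.
Bb-D-F has root Bb, degree 1 in Bb major, so I.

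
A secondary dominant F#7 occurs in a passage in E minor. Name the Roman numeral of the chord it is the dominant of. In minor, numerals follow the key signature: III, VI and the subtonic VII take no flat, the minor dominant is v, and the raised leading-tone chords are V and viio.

V

The chord is a dominant seventh chord on F#.
A dominant resolves down a perfect fifth: F# → B. In E minor, B is scale degree 5, i.e. V.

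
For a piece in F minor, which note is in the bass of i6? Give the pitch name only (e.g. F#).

Ab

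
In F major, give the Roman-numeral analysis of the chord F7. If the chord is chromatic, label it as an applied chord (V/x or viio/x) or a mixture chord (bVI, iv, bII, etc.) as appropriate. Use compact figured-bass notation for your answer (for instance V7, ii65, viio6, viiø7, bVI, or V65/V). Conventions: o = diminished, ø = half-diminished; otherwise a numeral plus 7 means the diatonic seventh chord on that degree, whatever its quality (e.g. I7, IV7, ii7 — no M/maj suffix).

V7/IV

Stacked in thirds the chord is F-A-C-Eb: a dominant seventh chord on F.
F is not a diatonic chord root with this quality in F major, but it lies a perfect fifth above Bb (IV), so the chord functions as an applied dominant of IV.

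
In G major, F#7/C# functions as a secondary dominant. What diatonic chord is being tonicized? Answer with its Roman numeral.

iii

The chord is a dominant seventh chord on F#.
A dominant resolves down a perfect fifth: F# → B. In G major, B is scale degree 3, i.e. iii.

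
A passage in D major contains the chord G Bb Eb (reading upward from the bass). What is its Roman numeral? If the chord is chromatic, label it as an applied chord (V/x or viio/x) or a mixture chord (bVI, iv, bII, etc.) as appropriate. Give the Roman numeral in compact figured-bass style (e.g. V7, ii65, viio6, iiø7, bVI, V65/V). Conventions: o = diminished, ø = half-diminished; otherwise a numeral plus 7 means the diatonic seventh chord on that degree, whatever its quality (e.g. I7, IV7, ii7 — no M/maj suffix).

Stacked in thirds the chord is Eb-G-Bb: a major triad on Eb.
Eb is the lowered second degree of D major (diatonic 2 would be E). This is the Neapolitan sixth — a major triad on the lowered second degree, here in its customary first inversion.
With G in the bass the chord is in first inversion, so the figured bass is 6.

bII6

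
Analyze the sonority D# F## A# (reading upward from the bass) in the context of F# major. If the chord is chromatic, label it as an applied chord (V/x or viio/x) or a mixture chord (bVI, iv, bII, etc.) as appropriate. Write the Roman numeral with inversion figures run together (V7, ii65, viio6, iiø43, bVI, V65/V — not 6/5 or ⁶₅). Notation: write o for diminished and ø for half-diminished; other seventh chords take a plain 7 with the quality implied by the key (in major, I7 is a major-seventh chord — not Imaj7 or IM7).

V/ii

Stacked in thirds the chord is D#-F##-A#: a major triad on D#.
D# is not a diatonic chord root with this quality in F# major, but it lies a perfect fifth above G# (ii), so the chord functions as an applied dominant of ii.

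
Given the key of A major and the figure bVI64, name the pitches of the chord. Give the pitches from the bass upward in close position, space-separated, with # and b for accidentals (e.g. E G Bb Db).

Scale degree 6 in A major is F#; lowering it a half step gives F. bVI64 is a major triad on the lowered sixth degree, borrowed from the parallel minor.
So the chord is F-A-C, a major triad.
With the 64 figure the chord is in second inversion; from the bass C upward in close position it reads C-F-A.

C F A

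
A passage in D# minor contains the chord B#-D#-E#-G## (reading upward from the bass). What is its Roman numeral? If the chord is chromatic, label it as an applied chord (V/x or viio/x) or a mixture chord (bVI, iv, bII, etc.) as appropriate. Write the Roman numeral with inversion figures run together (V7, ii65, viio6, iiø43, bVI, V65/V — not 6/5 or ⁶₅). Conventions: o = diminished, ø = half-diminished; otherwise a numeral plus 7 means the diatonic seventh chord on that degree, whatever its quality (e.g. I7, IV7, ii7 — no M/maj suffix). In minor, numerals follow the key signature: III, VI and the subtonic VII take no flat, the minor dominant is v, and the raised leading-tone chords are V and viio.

V43/V

Stacked in thirds the chord is E#-G##-B#-D#: a dominant seventh chord on E#.
E# is not a diatonic chord root with this quality in D# minor, but it lies a perfect fifth above A# (V), so the chord functions as an applied dominant of V.
With B# in the bass the chord is in second inversion, so the figured bass is 43.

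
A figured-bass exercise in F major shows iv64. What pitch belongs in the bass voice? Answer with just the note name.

iv in F major has root Bb; the chord is Bb-Db-F.
The figure 64 means second inversion — the fifth is in the bass.

F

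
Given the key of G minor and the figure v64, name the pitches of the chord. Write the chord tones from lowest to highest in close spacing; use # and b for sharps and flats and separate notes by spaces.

A D F

The numeral's case and figure indicate a minor triad. In G minor its root, the dominant, is D.
Stacking thirds from D gives D-F-A.
The figured bass 64 indicates second inversion, placing the fifth (A) in the bass: A-D-F.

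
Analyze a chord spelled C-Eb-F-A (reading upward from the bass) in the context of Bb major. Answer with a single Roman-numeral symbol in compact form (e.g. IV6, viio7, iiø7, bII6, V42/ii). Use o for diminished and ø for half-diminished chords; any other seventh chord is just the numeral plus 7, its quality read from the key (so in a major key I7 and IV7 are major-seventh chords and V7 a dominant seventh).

The pitches F-A-C-Eb form a dominant seventh chord rooted on F.
In Bb major, F is the dominant; the diatonic dominant seventh chord there is V7.
With C in the bass the chord is in second inversion, so the figured bass is 43.

V43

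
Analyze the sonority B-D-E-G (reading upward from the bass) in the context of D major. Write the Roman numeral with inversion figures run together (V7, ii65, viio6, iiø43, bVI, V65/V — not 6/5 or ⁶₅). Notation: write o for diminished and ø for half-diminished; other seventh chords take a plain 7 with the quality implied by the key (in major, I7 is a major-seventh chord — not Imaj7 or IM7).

ii43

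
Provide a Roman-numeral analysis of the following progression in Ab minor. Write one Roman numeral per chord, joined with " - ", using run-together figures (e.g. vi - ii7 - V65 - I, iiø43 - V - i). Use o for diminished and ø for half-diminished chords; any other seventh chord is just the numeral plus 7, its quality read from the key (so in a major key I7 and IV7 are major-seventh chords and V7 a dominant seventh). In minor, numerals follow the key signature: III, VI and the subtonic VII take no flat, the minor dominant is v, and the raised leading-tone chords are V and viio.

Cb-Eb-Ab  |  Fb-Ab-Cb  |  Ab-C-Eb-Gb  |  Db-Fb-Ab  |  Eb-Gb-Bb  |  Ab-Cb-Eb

i6 - VI - V7/iv - iv - v - i

Cb-Eb-Ab: minor triad on Ab = scale degree 1 → i6.
Fb-Ab-Cb: root Fb is the submediant; major triad there is VI.
Ab-C-Eb-Gb: a dominant seventh chord on Ab, the applied dominant of iv → V7/iv.
Db-Fb-Ab: root Db is the subdominant; minor triad there is iv.
Eb-Gb-Bb: root Eb is the dominant; minor triad there is v.
Ab-Cb-Eb: root Ab is the tonic; minor triad there is i.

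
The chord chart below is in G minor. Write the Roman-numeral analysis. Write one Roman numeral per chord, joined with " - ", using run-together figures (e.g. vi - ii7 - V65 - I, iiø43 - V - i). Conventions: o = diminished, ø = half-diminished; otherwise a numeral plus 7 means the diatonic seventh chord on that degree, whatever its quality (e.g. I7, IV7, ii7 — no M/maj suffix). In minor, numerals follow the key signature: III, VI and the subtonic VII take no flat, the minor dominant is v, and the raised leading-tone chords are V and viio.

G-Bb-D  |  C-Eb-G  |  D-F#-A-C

i - iv - V7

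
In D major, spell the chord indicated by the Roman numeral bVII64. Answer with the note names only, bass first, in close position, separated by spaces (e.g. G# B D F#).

bVII64 is a major triad on the lowered seventh degree (the subtonic), borrowed from the parallel minor. In D major that root is C.
So the chord is C-E-G, a major triad.
The figured bass 64 indicates second inversion, placing the fifth (G) in the bass: G-C-E.

G C E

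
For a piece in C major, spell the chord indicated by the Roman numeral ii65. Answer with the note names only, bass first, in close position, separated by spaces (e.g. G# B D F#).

F A C D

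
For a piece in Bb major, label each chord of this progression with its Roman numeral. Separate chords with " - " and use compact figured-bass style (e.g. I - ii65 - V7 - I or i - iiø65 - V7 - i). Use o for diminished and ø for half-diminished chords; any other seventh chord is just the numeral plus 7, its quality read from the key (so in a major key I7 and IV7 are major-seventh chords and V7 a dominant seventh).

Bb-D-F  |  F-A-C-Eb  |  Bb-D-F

I - V7 - I

Bb-D-F has root Bb, degree 1 in Bb major, so I.
F-A-C-Eb: dominant seventh chord on F = scale degree 5 → V7.
Bb-D-F has root Bb, degree 1 in Bb major, so I.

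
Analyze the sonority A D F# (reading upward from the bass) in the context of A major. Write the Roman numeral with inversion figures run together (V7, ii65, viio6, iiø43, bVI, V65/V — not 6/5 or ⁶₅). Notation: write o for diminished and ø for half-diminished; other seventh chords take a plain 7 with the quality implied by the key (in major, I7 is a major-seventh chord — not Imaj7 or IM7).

Stacked in thirds the chord is D-F#-A: a major triad on D.
In A major, D is the subdominant; the diatonic major triad there is IV.
With A in the bass the chord is in second inversion, so the figured bass is 64.

IV64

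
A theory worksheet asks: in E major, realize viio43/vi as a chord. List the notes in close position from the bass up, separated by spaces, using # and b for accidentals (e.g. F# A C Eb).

F# A B# D#

viio43/vi is a secondary leading-tone chord. The target vi is C# in E major; the applied chord is rooted a semitone below, on B#.
Building a fully diminished seventh chord on B# gives B#-D#-F#-A.
The figured bass 43 indicates second inversion, placing the fifth (F#) in the bass: F#-A-B#-D#.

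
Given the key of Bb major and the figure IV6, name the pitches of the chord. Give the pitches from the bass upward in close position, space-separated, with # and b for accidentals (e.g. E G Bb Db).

G Bb Eb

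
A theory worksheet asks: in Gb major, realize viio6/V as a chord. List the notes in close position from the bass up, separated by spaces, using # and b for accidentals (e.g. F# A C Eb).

Eb Gb C

viio6/V is a secondary leading-tone chord. The target V is Db in Gb major; the applied chord is rooted a semitone below, on C.
Building a diminished triad on C gives C-Eb-Gb.
The figured bass 6 indicates first inversion, placing the third (Eb) in the bass: Eb-Gb-C.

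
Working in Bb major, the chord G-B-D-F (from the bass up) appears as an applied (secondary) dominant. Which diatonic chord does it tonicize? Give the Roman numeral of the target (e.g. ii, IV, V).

ii

The chord is a dominant seventh chord on G.
A dominant resolves down a perfect fifth: G → C. In Bb major, C is scale degree 2, i.e. ii.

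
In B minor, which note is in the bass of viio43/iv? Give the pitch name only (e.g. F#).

A

The applied chord viio43/iv is rooted on D#: D#-F#-A-C.
The figure 43 means second inversion — the fifth is in the bass.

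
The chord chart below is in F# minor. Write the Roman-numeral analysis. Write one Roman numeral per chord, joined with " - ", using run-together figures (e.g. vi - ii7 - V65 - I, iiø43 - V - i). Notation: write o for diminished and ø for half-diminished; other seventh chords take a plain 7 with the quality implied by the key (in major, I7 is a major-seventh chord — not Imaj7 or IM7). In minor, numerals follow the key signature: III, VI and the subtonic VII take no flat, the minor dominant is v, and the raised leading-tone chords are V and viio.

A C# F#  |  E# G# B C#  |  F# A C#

i6 - V65 - i

A-C#-F# has root F#, degree 1 in F# minor, so i6.
E#-G#-B-C#: dominant seventh chord on C# = scale degree 5 → V65.
F#-A-C#: root F# is the tonic; minor triad there is i.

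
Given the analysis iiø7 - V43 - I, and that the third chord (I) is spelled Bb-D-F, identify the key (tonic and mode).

Bb major

I is given as Bb-D-F — a major triad with root Bb.
If Bb is scale degree 1 and the mode makes that degree carry a major triad, the tonic is Bb and the mode is major.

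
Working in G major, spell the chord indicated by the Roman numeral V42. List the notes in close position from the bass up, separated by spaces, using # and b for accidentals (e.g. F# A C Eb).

C D F# A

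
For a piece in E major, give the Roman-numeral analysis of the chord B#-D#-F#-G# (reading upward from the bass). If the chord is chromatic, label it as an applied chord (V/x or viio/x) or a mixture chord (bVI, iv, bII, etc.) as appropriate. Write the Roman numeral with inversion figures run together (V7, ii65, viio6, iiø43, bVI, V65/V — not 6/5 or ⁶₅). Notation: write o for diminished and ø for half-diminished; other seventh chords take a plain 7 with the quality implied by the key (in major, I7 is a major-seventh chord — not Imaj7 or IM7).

V65/vi

The pitches G#-B#-D#-F# form a dominant seventh chord rooted on G#.
G# is not a diatonic chord root with this quality in E major, but it lies a perfect fifth above C# (vi), so the chord functions as an applied dominant of vi.
With B# in the bass the chord is in first inversion, so the figured bass is 65.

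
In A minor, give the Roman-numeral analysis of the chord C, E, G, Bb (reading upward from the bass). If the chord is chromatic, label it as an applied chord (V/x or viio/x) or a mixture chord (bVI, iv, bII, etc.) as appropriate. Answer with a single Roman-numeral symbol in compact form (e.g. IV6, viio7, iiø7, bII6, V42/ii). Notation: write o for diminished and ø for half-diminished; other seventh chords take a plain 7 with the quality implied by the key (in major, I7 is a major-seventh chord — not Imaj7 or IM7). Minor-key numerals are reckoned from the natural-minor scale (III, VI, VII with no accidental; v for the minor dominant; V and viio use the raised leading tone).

V7/VI

Stacked in thirds the chord is C-E-G-Bb: a dominant seventh chord on C.
C is not a diatonic chord root with this quality in A minor, but it lies a perfect fifth above F (VI), so the chord functions as an applied dominant of VI.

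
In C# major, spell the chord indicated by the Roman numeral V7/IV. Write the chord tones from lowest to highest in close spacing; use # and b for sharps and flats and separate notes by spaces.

V7/IV is a secondary dominant — the dominant seventh of IV. IV in C# major is F#, so the applied chord's root is C#, a perfect fifth above.
Building a dominant seventh chord on C# gives C#-E#-G#-B.

C# E# G# B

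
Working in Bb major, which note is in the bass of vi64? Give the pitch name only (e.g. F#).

vi in Bb major has root G; the chord is G-Bb-D.
The figure 64 means second inversion — the fifth is in the bass.

D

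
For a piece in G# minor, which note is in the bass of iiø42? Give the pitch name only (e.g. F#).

G#

iiø in G# minor has root A#; the chord is A#-C#-E-G#.
The figure 42 means third inversion — the seventh is in the bass.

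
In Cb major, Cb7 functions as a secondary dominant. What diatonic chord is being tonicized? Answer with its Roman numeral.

IV

The chord is a dominant seventh chord on Cb.
A dominant resolves down a perfect fifth: Cb → Fb. In Cb major, Fb is scale degree 4, i.e. IV.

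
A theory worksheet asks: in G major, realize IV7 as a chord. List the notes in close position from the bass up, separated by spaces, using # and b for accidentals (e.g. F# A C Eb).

C E G B

The numeral's case and figure indicate a major seventh chord. In G major its root, the fourth degree, is C.
That chord is spelled C-E-G-B.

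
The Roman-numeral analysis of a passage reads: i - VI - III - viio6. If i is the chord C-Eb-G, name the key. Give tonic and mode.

i is given as C-Eb-G — a minor triad with root C.
If C is scale degree 1 and the mode makes that degree carry a minor triad, the tonic is C and the mode is minor.

C minor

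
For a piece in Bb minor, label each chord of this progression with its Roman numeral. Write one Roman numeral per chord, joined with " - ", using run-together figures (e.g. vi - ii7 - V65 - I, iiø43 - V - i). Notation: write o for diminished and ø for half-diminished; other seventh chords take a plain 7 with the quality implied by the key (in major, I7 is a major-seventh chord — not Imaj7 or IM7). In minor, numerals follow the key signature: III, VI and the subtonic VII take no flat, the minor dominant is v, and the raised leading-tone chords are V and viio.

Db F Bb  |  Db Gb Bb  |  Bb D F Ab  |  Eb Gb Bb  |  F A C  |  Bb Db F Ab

i6 - VI64 - V7/iv - iv - V - i7

Db-F-Bb: root Bb is the tonic; minor triad there is i6.
Db-Gb-Bb: root Gb is the submediant; major triad there is VI64.
Bb-D-F-Ab is the secondary dominant of iv (dominant seventh chord on Bb): V7/iv.
Eb-Gb-Bb: root Eb is the subdominant; minor triad there is iv.
F-A-C has root F, degree 5 in Bb minor, so V.
Bb-Db-F-Ab has root Bb, degree 1 in Bb minor, so i7.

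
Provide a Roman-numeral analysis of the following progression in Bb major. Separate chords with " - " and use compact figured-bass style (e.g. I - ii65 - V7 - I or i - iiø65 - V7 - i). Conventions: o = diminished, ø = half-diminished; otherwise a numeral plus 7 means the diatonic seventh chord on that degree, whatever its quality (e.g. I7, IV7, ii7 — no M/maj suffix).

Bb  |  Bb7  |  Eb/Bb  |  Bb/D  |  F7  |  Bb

I - V7/IV - IV64 - I6 - V7 - I

Bb: root Bb is the tonic; major triad there is I.
Bb7: a dominant seventh chord on Bb, the applied dominant of IV → V7/IV.
Eb/Bb: root Eb is the subdominant; major triad there is IV64.
Bb/D: major triad on Bb = scale degree 1 → I6.
F7 has root F, degree 5 in Bb major, so V7.
Bb has root Bb, degree 1 in Bb major, so I.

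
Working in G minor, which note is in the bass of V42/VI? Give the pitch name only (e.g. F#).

The applied chord V42/VI is rooted on Bb: Bb-D-F-Ab.
The figure 42 means third inversion — the seventh is in the bass.

Ab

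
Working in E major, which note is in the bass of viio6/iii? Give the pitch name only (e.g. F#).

A#

The applied chord viio6/iii is rooted on F##: F##-A#-C#.
The figure 6 means first inversion — the third is in the bass.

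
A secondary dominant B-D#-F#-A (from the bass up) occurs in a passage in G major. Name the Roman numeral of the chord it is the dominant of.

vi

The chord is a dominant seventh chord on B.
A dominant resolves down a perfect fifth: B → E. In G major, E is scale degree 6, i.e. vi.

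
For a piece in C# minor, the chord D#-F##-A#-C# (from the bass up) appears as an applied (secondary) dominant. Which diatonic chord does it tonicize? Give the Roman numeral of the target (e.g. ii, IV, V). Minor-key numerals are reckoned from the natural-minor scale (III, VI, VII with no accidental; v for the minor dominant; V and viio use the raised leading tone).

V

The chord is a dominant seventh chord on D#.
A dominant resolves down a perfect fifth: D# → G#. In C# minor, G# is scale degree 5, i.e. V.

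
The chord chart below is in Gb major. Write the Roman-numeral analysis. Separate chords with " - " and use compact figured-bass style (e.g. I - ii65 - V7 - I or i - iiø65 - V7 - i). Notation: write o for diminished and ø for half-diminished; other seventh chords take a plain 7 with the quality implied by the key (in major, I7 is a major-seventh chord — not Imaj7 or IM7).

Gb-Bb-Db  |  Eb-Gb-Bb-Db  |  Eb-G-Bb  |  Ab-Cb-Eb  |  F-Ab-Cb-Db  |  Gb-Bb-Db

I - vi7 - V/ii - ii - V65 - I

Gb-Bb-Db: root Gb is the tonic; major triad there is I.
Eb-Gb-Bb-Db has root Eb, degree 6 in Gb major, so vi7.
Eb-G-Bb: a major triad on Eb, the applied dominant of ii → V/ii.
Ab-Cb-Eb: root Ab is the supertonic; minor triad there is ii.
F-Ab-Cb-Db: dominant seventh chord on Db = scale degree 5 → V65.
Gb-Bb-Db has root Gb, degree 1 in Gb major, so I.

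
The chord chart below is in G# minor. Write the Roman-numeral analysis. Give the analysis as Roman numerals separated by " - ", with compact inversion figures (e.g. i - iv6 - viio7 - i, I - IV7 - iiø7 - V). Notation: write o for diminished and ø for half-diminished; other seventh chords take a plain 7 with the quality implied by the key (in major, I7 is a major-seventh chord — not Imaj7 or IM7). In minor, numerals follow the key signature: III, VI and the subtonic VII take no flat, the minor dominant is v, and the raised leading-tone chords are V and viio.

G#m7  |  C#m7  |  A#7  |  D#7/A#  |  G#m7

G#m7 has root G#, degree 1 in G# minor, so i7.
C#m7 has root C#, degree 4 in G# minor, so iv7.
A#7: chromatic; A# is V of V, so V7/V.
D#7/A# has root D#, degree 5 in G# minor, so V43.
G#m7: minor seventh chord on G# = scale degree 1 → i7.

i7 - iv7 - V7/V - V43 - i7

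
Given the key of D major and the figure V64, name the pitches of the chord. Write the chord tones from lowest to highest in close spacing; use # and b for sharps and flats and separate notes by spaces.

In D major, the dominant is A, and the diatonic chord built there is a major triad.
Stacking thirds from A gives A-C#-E.
With the 64 figure the chord is in second inversion; from the bass E upward in close position it reads E-A-C#.

E A C#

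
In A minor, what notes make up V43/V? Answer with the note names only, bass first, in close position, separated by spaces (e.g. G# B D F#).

V43/V is a secondary dominant — the dominant seventh of V. V in A minor is E, so the applied chord's root is B, a perfect fifth above.
Building a dominant seventh chord on B gives B-D#-F#-A.
The figured bass 43 indicates second inversion, placing the fifth (F#) in the bass: F#-A-B-D#.

F# A B D#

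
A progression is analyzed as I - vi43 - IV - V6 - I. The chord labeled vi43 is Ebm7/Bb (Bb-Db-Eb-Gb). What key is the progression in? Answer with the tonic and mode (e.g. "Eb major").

The chord Ebm7/Bb is a minor seventh chord rooted on Eb; its label is vi43.
Counting down 5 scale steps from Eb places the tonic on Gb; a minor seventh chord on degree 6 is diatonic only in major.

Gb major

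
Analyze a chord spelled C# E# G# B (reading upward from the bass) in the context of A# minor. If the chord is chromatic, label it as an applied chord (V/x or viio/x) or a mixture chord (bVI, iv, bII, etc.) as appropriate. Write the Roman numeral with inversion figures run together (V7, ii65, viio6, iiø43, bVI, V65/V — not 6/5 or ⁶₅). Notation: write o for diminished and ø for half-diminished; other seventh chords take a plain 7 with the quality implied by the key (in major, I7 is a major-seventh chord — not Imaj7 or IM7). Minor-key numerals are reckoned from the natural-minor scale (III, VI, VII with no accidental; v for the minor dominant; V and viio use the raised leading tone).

V7/VI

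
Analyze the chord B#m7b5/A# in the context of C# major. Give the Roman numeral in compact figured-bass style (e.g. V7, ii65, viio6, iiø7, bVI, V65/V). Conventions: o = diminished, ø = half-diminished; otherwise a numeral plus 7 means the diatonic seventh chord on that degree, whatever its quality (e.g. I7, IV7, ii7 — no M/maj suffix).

Stacked in thirds the chord is B#-D#-F#-A#: a half-diminished seventh chord on B#.
In C# major, B# is the leading tone; the diatonic half-diminished seventh chord there is viiø7.
With A# in the bass the chord is in third inversion, so the figured bass is 42.

viiø42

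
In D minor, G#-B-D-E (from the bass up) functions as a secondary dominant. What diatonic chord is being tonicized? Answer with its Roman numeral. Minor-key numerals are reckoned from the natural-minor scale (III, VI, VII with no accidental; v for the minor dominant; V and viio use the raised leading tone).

V

The chord is a dominant seventh chord on E.
A dominant resolves down a perfect fifth: E → A. In D minor, A is scale degree 5, i.e. V.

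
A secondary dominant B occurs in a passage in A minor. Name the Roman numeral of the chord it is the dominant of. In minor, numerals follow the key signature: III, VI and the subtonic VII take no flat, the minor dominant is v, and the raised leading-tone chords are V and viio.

V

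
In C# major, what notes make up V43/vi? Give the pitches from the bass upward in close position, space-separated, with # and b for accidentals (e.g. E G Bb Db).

V43/vi is a secondary dominant — the dominant seventh of vi. vi in C# major is A#, so the applied chord's root is E#, a perfect fifth above.
Building a dominant seventh chord on E# gives E#-G##-B#-D#.
With the 43 figure the chord is in second inversion; from the bass B# upward in close position it reads B#-D#-E#-G##.

B# D# E# G##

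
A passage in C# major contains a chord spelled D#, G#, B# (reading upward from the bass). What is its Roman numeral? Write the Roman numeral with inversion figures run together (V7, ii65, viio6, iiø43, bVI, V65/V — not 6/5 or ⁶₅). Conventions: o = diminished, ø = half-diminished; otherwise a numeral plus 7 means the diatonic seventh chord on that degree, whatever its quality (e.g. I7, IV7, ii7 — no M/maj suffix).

V64

Stacked in thirds the chord is G#-B#-D#: a major triad on G#.
G# is scale degree 5 in C# major, and a major triad on that degree is written V.
With D# in the bass the chord is in second inversion, so the figured bass is 64.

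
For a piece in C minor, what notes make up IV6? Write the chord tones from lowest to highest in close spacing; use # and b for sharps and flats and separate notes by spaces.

IV6 is the major subdominant, borrowed from the parallel major. In C minor that root is F.
So the chord is F-A-C, a major triad.
The figured bass 6 indicates first inversion, placing the third (A) in the bass: A-C-F.

A C F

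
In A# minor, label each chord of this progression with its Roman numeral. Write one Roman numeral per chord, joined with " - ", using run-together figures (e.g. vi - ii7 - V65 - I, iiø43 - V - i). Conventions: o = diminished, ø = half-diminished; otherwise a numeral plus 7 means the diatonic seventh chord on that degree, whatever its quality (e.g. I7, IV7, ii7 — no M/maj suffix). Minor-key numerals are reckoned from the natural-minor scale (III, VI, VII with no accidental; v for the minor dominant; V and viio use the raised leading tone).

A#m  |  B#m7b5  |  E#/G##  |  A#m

i - iiø7 - V6 - i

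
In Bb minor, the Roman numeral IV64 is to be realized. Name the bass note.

Bb

IV in Bb minor has root Eb; the chord is Eb-G-Bb.
The figure 64 means second inversion — the fifth is in the bass.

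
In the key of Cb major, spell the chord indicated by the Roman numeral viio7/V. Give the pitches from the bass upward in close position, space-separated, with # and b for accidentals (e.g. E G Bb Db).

F Ab Cb Ebb

viio7/V is a secondary leading-tone chord. The target V is Gb in Cb major; the applied chord is rooted a semitone below, on F.
Building a fully diminished seventh chord on F gives F-Ab-Cb-Ebb.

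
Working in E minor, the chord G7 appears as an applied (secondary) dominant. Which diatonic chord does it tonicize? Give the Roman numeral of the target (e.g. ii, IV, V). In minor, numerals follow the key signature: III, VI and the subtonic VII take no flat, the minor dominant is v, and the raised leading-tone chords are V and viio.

VI

The chord is a dominant seventh chord on G.
A dominant resolves down a perfect fifth: G → C. In E minor, C is scale degree 6, i.e. VI.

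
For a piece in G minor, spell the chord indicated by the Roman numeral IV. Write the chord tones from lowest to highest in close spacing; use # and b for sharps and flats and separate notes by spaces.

Scale degree 4 in G minor is C; here the chord built on it is altered to a major triad. IV is the major subdominant, borrowed from the parallel major.
So the chord is C-E-G.

C E G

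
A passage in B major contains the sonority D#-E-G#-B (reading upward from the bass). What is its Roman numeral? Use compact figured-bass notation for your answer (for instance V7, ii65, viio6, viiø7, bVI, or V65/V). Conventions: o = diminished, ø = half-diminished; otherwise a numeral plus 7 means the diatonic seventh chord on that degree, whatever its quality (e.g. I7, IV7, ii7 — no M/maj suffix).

The pitches E-G#-B-D# form a major seventh chord rooted on E.
E is scale degree 4 in B major, and a major seventh chord on that degree is written IV7.
With D# in the bass the chord is in third inversion, so the figured bass is 42.

IV42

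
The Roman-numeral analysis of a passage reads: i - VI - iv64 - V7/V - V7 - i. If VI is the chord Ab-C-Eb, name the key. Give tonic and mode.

C minor

The anchor chord is a major triad on Ab, labeled VI.
Counting down 5 scale steps from Ab places the tonic on C; a major triad on degree 6 is diatonic only in minor.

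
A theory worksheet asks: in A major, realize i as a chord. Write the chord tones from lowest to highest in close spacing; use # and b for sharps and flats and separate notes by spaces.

i is the minor tonic, borrowed from the parallel minor. In A major that root is A.
So the chord is A-C-E.

A C E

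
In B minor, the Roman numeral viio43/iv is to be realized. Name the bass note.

A

The applied chord viio43/iv is rooted on D#: D#-F#-A-C.
The figure 43 means second inversion — the fifth is in the bass.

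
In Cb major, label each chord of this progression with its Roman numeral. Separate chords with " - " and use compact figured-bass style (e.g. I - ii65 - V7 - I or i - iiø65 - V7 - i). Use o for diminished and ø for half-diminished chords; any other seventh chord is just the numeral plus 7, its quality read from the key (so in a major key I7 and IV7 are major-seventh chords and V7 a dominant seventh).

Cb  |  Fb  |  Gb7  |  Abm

Cb has root Cb, degree 1 in Cb major, so I.
Fb has root Fb, degree 4 in Cb major, so IV.
Gb7 has root Gb, degree 5 in Cb major, so V7.
Abm has root Ab, degree 6 in Cb major, so vi.

I - IV - V7 - vi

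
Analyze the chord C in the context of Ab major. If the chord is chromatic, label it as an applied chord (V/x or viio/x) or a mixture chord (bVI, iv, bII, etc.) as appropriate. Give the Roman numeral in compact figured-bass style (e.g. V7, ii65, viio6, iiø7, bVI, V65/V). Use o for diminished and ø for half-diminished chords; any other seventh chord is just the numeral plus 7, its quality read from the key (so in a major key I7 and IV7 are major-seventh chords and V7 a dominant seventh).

V/vi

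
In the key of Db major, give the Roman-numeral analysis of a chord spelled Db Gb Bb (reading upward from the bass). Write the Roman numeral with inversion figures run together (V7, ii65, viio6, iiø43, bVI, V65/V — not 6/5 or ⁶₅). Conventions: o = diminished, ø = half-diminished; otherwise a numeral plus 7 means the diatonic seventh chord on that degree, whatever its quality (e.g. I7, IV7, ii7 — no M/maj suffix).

The pitches Gb-Bb-Db form a major triad rooted on Gb.
Gb is scale degree 4 in Db major, and a major triad on that degree is written IV.
With Db in the bass the chord is in second inversion, so the figured bass is 64.

IV64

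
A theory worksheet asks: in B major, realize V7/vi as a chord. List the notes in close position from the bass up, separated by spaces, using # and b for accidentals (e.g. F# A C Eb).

D# F## A# C#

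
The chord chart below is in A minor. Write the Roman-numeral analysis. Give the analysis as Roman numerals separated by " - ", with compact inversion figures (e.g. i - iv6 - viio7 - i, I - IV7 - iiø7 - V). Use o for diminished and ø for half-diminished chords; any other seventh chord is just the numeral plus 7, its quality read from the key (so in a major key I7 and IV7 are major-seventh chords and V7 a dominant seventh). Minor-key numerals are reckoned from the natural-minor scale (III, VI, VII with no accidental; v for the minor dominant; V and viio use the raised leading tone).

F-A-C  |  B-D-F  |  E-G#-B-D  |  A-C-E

VI - iio - V7 - i

F-A-C: major triad on F = scale degree 6 → VI.
B-D-F: diminished triad on B = scale degree 2 → iio.
E-G#-B-D: root E is the dominant; dominant seventh chord there is V7.
A-C-E has root A, degree 1 in A minor, so i.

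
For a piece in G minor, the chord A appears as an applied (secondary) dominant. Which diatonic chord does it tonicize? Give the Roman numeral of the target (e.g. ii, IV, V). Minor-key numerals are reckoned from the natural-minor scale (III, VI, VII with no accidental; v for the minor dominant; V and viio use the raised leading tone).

V

The chord is a major triad on A.
A dominant resolves down a perfect fifth: A → D. In G minor, D is scale degree 5, i.e. V.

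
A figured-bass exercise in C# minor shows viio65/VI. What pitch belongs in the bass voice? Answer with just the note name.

B

The applied chord viio65/VI is rooted on G#: G#-B-D-F.
The figure 65 means first inversion — the third is in the bass.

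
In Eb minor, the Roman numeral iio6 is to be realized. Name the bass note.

Ab

iio in Eb minor has root F; the chord is F-Ab-Cb.
The figure 6 means first inversion — the third is in the bass.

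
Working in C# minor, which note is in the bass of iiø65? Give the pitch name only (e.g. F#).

F#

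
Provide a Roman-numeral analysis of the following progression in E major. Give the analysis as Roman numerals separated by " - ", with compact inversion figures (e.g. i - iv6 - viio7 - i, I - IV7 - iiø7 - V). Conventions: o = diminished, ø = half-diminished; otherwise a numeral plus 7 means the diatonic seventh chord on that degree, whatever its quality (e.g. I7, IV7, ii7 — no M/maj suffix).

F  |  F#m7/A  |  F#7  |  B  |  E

bII - ii65 - V7/V - V - I

F: F with this quality isn't in the key; a major triad on b2 is the Neapolitan chord, bII.
F#m7/A has root F#, degree 2 in E major, so ii65.
F#7: a dominant seventh chord on F#, the applied dominant of V → V7/V.
B: root B is the dominant; major triad there is V.
E: root E is the tonic; major triad there is I.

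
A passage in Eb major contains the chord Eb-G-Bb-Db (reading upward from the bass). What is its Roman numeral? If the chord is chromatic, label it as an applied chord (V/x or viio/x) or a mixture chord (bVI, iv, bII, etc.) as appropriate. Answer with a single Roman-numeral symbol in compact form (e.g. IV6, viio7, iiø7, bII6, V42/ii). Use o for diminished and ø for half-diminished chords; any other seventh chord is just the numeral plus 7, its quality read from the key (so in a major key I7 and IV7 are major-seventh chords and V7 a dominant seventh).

V7/IV

Stacked in thirds the chord is Eb-G-Bb-Db: a dominant seventh chord on Eb.
Eb is not a diatonic chord root with this quality in Eb major, but it lies a perfect fifth above Ab (IV), so the chord functions as an applied dominant of IV.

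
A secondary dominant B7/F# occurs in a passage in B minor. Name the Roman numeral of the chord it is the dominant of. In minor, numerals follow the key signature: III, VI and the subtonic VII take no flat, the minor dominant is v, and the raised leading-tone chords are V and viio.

iv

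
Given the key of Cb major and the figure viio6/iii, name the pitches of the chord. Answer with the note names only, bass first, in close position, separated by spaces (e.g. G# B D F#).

F Ab D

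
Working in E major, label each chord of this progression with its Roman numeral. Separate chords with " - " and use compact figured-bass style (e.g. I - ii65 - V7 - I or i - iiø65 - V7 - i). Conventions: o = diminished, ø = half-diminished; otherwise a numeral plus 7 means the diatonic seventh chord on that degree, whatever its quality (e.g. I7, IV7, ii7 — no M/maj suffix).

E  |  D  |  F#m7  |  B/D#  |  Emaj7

I - bVII - ii7 - V6 - I7

E: root E is the tonic; major triad there is I.
D: D with this quality isn't in the key; it's bVII, borrowed from the parallel minor.
F#m7 has root F#, degree 2 in E major, so ii7.
B/D#: major triad on B = scale degree 5 → V6.
Emaj7: major seventh chord on E = scale degree 1 → I7.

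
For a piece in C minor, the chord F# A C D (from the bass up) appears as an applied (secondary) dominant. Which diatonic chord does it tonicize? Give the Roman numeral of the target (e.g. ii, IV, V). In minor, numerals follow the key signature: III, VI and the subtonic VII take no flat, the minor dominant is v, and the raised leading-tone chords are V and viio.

V

The chord is a dominant seventh chord on D.
A dominant resolves down a perfect fifth: D → G. In C minor, G is scale degree 5, i.e. V.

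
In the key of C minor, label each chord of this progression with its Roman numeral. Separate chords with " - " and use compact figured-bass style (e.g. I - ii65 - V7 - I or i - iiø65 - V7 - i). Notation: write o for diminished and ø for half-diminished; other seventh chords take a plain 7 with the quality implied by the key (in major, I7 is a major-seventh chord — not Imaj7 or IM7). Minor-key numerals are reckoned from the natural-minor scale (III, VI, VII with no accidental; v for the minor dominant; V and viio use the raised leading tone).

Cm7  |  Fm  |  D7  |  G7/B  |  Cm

Cm7: root C is the tonic; minor seventh chord there is i7.
Fm: minor triad on F = scale degree 4 → iv.
D7: a dominant seventh chord on D, the applied dominant of V → V7/V.
G7/B: dominant seventh chord on G = scale degree 5 → V65.
Cm: minor triad on C = scale degree 1 → i.

i7 - iv - V7/V - V65 - i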